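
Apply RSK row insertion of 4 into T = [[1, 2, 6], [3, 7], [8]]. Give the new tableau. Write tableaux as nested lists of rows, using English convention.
[[1, 2, 4], [3, 6], [7], [8]]

In row 1, 4 replaces 6 (the leftmost entry greater than 4); 6 is bumped to row 2. In row 2, 6 replaces 7 (the leftmost entry greater than 6); 7 is bumped to row 3. In row 3, 7 replaces 8 (the leftmost entry greater than 7); 8 is bumped to row 4. 8 starts a new row 4. The new tableau is [[1, 2, 4], [3, 6], [7], [8]].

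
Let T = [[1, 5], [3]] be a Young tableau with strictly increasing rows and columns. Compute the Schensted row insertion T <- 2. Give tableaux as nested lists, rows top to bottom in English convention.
[[1, 2], [3, 5]]

In row 1, 2 replaces 5 (the leftmost entry greater than 2); 5 is bumped to row 2. 5 is appended to row 2. The new tableau is [[1, 2], [3, 5]].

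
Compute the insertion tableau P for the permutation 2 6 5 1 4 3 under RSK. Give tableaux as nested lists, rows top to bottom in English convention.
After inserting 2: P = [[2]].
After inserting 6: P = [[2, 6]].
After inserting 5: P = [[2, 5], [6]].
After inserting 1: P = [[1, 5], [2], [6]].
After inserting 4: P = [[1, 4], [2, 5], [6]].
After inserting 3: P = [[1, 3], [2, 4], [5], [6]].

So P = [[1, 3], [2, 4], [5], [6]].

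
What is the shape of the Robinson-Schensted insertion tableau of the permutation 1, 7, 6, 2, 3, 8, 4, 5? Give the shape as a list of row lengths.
[5, 2, 1]

Row-insert each entry into an empty tableau.

After inserting 1: P = [[1]].
After inserting 7: P = [[1, 7]].
After inserting 6: P = [[1, 6], [7]].
After inserting 2: P = [[1, 2], [6], [7]].
After inserting 3: P = [[1, 2, 3], [6], [7]].
After inserting 8: P = [[1, 2, 3, 8], [6], [7]].
After inserting 4: P = [[1, 2, 3, 4], [6, 8], [7]].
After inserting 5: P = [[1, 2, 3, 4, 5], [6, 8], [7]].

The final insertion tableau P = [[1, 2, 3, 4, 5], [6, 8], [7]] has shape [5, 2, 1].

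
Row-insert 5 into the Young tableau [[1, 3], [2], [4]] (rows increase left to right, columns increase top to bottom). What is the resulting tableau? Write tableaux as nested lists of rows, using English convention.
5 is larger than every entry of row 1, so it is appended to row 1. The new tableau is [[1, 3, 5], [2], [4]].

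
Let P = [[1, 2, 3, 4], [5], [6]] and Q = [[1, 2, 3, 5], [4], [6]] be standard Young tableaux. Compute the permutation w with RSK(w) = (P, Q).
Reverse the RSK construction: for i from n down to 1, find the cell of Q containing i, remove the entry at that cell from P, and reverse-bump it up through P; the value ejected from row 1 is w(i).

Step i=6: Q has 6 at row 3, column 1; remove 6 from row 3 of P and reverse-bump: 6 enters row 2 and ejects 5; 5 enters row 1 and ejects 4. So w(6) = 4. P is now [[1, 2, 3, 5], [6]].
Step i=5: Q has 5 at row 1, column 4; remove that cell from P, ejecting 5. So w(5) = 5. P is now [[1, 2, 3], [6]].
Step i=4: Q has 4 at row 2, column 1; remove 6 from row 2 of P and reverse-bump: 6 enters row 1 and ejects 3. So w(4) = 3. P is now [[1, 2, 6]].
Step i=3: Q has 3 at row 1, column 3; remove that cell from P, ejecting 6. So w(3) = 6. P is now [[1, 2]].
Step i=2: Q has 2 at row 1, column 2; remove that cell from P, ejecting 2. So w(2) = 2. P is now [[1]].
Step i=1: Q has 1 at row 1, column 1; remove that cell from P, ejecting 1. So w(1) = 1. P is now [].

So w = 1 2 6 3 5 4.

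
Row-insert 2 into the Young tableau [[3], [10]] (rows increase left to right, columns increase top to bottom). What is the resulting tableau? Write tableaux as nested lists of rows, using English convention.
In row 1, 2 replaces 3 (the leftmost entry greater than 2); 3 is bumped to row 2. In row 2, 3 replaces 10 (the leftmost entry greater than 3); 10 is bumped to row 3. 10 starts a new row 3. The new tableau is [[2], [3], [10]].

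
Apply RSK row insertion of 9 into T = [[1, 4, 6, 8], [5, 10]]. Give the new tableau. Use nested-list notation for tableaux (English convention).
9 is larger than every entry of row 1, so it is appended to row 1. The new tableau is [[1, 4, 6, 8, 9], [5, 10]].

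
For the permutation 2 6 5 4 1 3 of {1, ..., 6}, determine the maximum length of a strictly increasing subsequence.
2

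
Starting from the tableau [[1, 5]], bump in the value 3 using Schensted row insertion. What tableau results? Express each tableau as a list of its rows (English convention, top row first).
In row 1, 3 replaces 5 (the leftmost entry greater than 3); 5 is bumped to row 2. 5 starts a new row 2. The new tableau is [[1, 3], [5]].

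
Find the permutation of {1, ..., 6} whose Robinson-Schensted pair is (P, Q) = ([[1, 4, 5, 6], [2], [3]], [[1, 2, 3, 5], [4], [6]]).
3 4 5 2 6 1

Reverse RSK: for i = n, n-1, ..., 1, locate i in Q, remove the corresponding corner cell from P, and reverse-bump its entry up through P; the value ejected from row 1 is w(i).

So w = 3 4 5 2 6 1.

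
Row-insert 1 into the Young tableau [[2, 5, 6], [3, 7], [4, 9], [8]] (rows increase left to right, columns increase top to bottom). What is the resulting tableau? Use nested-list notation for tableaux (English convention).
[[1, 5, 6], [2, 7], [3, 9], [4], [8]]

In row 1, 1 replaces 2 (the leftmost entry greater than 1); 2 is bumped to row 2. In row 2, 2 replaces 3 (the leftmost entry greater than 2); 3 is bumped to row 3. In row 3, 3 replaces 4 (the leftmost entry greater than 3); 4 is bumped to row 4. In row 4, 4 replaces 8 (the leftmost entry greater than 4); 8 is bumped to row 5. 8 starts a new row 5. The new tableau is [[1, 5, 6], [2, 7], [3, 9], [4], [8]].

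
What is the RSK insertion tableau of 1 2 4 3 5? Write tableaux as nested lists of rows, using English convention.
P = [[1, 2, 3, 5], [4]]

Insert 1: appended to row 1. P = [[1]].
Insert 2: appended to row 1. P = [[1, 2]].
Insert 4: appended to row 1. P = [[1, 2, 4]].
Insert 3: 3 bumps 4 from row 1; 4 starts row 2. P = [[1, 2, 3], [4]].
Insert 5: appended to row 1. P = [[1, 2, 3, 5], [4]].

So P = [[1, 2, 3, 5], [4]].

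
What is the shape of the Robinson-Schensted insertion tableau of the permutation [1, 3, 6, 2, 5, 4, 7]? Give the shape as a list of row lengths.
Row-insert each entry into an empty tableau.

After inserting 1: P = [[1]].
After inserting 3: P = [[1, 3]].
After inserting 6: P = [[1, 3, 6]].
After inserting 2: P = [[1, 2, 6], [3]].
After inserting 5: P = [[1, 2, 5], [3, 6]].
After inserting 4: P = [[1, 2, 4], [3, 5], [6]].
After inserting 7: P = [[1, 2, 4, 7], [3, 5], [6]].

The final insertion tableau P = [[1, 2, 4, 7], [3, 5], [6]] has shape [4, 2, 1].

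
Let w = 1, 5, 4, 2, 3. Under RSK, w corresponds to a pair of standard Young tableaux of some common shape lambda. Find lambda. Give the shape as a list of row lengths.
[3, 1, 1]

Row-insert each entry into an empty tableau.

After inserting 1: P = [[1]].
After inserting 5: P = [[1, 5]].
After inserting 4: P = [[1, 4], [5]].
After inserting 2: P = [[1, 2], [4], [5]].
After inserting 3: P = [[1, 2, 3], [4], [5]].

The final insertion tableau P = [[1, 2, 3], [4], [5]] has shape [3, 1, 1].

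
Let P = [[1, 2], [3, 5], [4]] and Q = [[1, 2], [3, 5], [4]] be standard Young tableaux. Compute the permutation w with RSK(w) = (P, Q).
4 5 3 1 2

Reverse the RSK construction: for i from n down to 1, find the cell of Q containing i, remove the entry at that cell from P, and reverse-bump it up through P; the value ejected from row 1 is w(i).

Step i=5: Q has 5 at row 2, column 2; remove 5 from row 2 of P and reverse-bump: 5 enters row 1 and ejects 2. So w(5) = 2. P is now [[1, 5], [3], [4]].
Step i=4: Q has 4 at row 3, column 1; remove 4 from row 3 of P and reverse-bump: 4 enters row 2 and ejects 3; 3 enters row 1 and ejects 1. So w(4) = 1. P is now [[3, 5], [4]].
Step i=3: Q has 3 at row 2, column 1; remove 4 from row 2 of P and reverse-bump: 4 enters row 1 and ejects 3. So w(3) = 3. P is now [[4, 5]].
Step i=2: Q has 2 at row 1, column 2; remove that cell from P, ejecting 5. So w(2) = 5. P is now [[4]].
Step i=1: Q has 1 at row 1, column 1; remove that cell from P, ejecting 4. So w(1) = 4. P is now [].

So w = 4 5 3 1 2.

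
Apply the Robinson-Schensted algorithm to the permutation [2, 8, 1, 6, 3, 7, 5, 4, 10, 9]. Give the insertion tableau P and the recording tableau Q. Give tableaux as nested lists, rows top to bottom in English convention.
Insert each entry of the permutation into P by Schensted row insertion, recording in Q the position of each new cell.

Insert 2: appended to row 1. P = [[2]].
Insert 8: appended to row 1. P = [[2, 8]].
Insert 1: 1 bumps 2 from row 1; 2 starts row 2. P = [[1, 8], [2]].
Insert 6: 6 bumps 8 from row 1; 8 appends to row 2. P = [[1, 6], [2, 8]].
Insert 3: 3 bumps 6 from row 1; 6 bumps 8 from row 2; 8 starts row 3. P = [[1, 3], [2, 6], [8]].
Insert 7: appended to row 1. P = [[1, 3, 7], [2, 6], [8]].
Insert 5: 5 bumps 7 from row 1; 7 appends to row 2. P = [[1, 3, 5], [2, 6, 7], [8]].
Insert 4: 4 bumps 5 from row 1; 5 bumps 6 from row 2; 6 bumps 8 from row 3; 8 starts row 4. P = [[1, 3, 4], [2, 5, 7], [6], [8]].
Insert 10: appended to row 1. P = [[1, 3, 4, 10], [2, 5, 7], [6], [8]].
Insert 9: 9 bumps 10 from row 1; 10 appends to row 2. P = [[1, 3, 4, 9], [2, 5, 7, 10], [6], [8]].

So P = [[1, 3, 4, 9], [2, 5, 7, 10], [6], [8]], Q = [[1, 2, 6, 9], [3, 4, 7, 10], [5], [8]].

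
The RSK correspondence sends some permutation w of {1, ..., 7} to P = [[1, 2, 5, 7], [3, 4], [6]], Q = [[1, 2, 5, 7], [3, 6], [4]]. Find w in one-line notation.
3 6 4 1 5 2 7

Reverse RSK: for i = n, n-1, ..., 1, locate i in Q, remove the corresponding corner cell from P, and reverse-bump its entry up through P; the value ejected from row 1 is w(i).

So w = 3 6 4 1 5 2 7.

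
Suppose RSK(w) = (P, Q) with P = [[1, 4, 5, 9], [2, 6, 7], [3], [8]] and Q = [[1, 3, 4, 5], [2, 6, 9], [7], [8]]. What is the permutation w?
Reverse the RSK construction: for i from n down to 1, find the cell of Q containing i, remove the entry at that cell from P, and reverse-bump it up through P; the value ejected from row 1 is w(i).

Step i=9: Q has 9 at row 2, column 3; remove 7 from row 2 of P and reverse-bump: 7 enters row 1 and ejects 5. So w(9) = 5. P is now [[1, 4, 7, 9], [2, 6], [3], [8]].
Step i=8: Q has 8 at row 4, column 1; remove 8 from row 4 of P and reverse-bump: 8 enters row 3 and ejects 3; 3 enters row 2 and ejects 2; 2 enters row 1 and ejects 1. So w(8) = 1. P is now [[2, 4, 7, 9], [3, 6], [8]].
Step i=7: Q has 7 at row 3, column 1; remove 8 from row 3 of P and reverse-bump: 8 enters row 2 and ejects 6; 6 enters row 1 and ejects 4. So w(7) = 4. P is now [[2, 6, 7, 9], [3, 8]].
Step i=6: Q has 6 at row 2, column 2; remove 8 from row 2 of P and reverse-bump: 8 enters row 1 and ejects 7. So w(6) = 7. P is now [[2, 6, 8, 9], [3]].
Step i=5: Q has 5 at row 1, column 4; remove that cell from P, ejecting 9. So w(5) = 9. P is now [[2, 6, 8], [3]].
Step i=4: Q has 4 at row 1, column 3; remove that cell from P, ejecting 8. So w(4) = 8. P is now [[2, 6], [3]].
Step i=3: Q has 3 at row 1, column 2; remove that cell from P, ejecting 6. So w(3) = 6. P is now [[2], [3]].
Step i=2: Q has 2 at row 2, column 1; remove 3 from row 2 of P and reverse-bump: 3 enters row 1 and ejects 2. So w(2) = 2. P is now [[3]].
Step i=1: Q has 1 at row 1, column 1; remove that cell from P, ejecting 3. So w(1) = 3. P is now [].

So w = 3 2 6 8 9 7 4 1 5.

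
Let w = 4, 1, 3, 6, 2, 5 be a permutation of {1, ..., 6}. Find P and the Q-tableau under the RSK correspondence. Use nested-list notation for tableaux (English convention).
Insert each entry of the permutation into P by Schensted row insertion, recording in Q the position of each new cell.

Insert 4: appended to row 1. P = [[4]].
Insert 1: 1 bumps 4 from row 1; 4 starts row 2. P = [[1], [4]].
Insert 3: appended to row 1. P = [[1, 3], [4]].
Insert 6: appended to row 1. P = [[1, 3, 6], [4]].
Insert 2: 2 bumps 3 from row 1; 3 bumps 4 from row 2; 4 starts row 3. P = [[1, 2, 6], [3], [4]].
Insert 5: 5 bumps 6 from row 1; 6 appends to row 2. P = [[1, 2, 5], [3, 6], [4]].

So P = [[1, 2, 5], [3, 6], [4]], Q = [[1, 3, 4], [2, 6], [5]].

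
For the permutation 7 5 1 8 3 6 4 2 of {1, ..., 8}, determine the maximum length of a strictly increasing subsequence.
3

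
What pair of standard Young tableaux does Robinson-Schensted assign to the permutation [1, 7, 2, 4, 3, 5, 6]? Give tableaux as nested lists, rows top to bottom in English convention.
P = [[1, 2, 3, 5, 6], [4], [7]], Q = [[1, 2, 4, 6, 7], [3], [5]]

Insert each entry of the permutation into P by Schensted row insertion, recording in Q the position of each new cell.

Insert 1: appended to row 1. P = [[1]], Q = [[1]].
Insert 7: appended to row 1. P = [[1, 7]], Q = [[1, 2]].
Insert 2: 2 bumps 7 from row 1; 7 starts row 2. P = [[1, 2], [7]], Q = [[1, 2], [3]].
Insert 4: appended to row 1. P = [[1, 2, 4], [7]], Q = [[1, 2, 4], [3]].
Insert 3: 3 bumps 4 from row 1; 4 bumps 7 from row 2; 7 starts row 3. P = [[1, 2, 3], [4], [7]], Q = [[1, 2, 4], [3], [5]].
Insert 5: appended to row 1. P = [[1, 2, 3, 5], [4], [7]], Q = [[1, 2, 4, 6], [3], [5]].
Insert 6: appended to row 1. P = [[1, 2, 3, 5, 6], [4], [7]], Q = [[1, 2, 4, 6, 7], [3], [5]].

So P = [[1, 2, 3, 5, 6], [4], [7]], Q = [[1, 2, 4, 6, 7], [3], [5]].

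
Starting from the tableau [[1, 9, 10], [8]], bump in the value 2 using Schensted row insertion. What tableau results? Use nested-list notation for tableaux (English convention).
In row 1, 2 replaces 9 (the leftmost entry greater than 2); 9 is bumped to row 2. 9 is appended to row 2. The new tableau is [[1, 2, 10], [8, 9]].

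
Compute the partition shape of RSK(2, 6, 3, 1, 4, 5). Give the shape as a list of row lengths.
[4, 1, 1]

Row-insert each entry into an empty tableau.

After inserting 2: P = [[2]].
After inserting 6: P = [[2, 6]].
After inserting 3: P = [[2, 3], [6]].
After inserting 1: P = [[1, 3], [2], [6]].
After inserting 4: P = [[1, 3, 4], [2], [6]].
After inserting 5: P = [[1, 3, 4, 5], [2], [6]].

The final insertion tableau P = [[1, 3, 4, 5], [2], [6]] has shape [4, 1, 1].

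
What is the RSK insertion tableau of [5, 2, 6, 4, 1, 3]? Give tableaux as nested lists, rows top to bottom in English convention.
Insert 5: appended to row 1. P = [[5]].
Insert 2: 2 bumps 5 from row 1; 5 starts row 2. P = [[2], [5]].
Insert 6: appended to row 1. P = [[2, 6], [5]].
Insert 4: 4 bumps 6 from row 1; 6 appends to row 2. P = [[2, 4], [5, 6]].
Insert 1: 1 bumps 2 from row 1; 2 bumps 5 from row 2; 5 starts row 3. P = [[1, 4], [2, 6], [5]].
Insert 3: 3 bumps 4 from row 1; 4 bumps 6 from row 2; 6 appends to row 3. P = [[1, 3], [2, 4], [5, 6]].

So P = [[1, 3], [2, 4], [5, 6]].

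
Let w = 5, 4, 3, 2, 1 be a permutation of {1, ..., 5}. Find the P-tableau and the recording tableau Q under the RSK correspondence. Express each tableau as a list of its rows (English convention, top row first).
P = [[1], [2], [3], [4], [5]], Q = [[1], [2], [3], [4], [5]]

Insert each entry of the permutation into P by Schensted row insertion, recording in Q the position of each new cell.

Insert 5: appended to row 1. P = [[5]].
Insert 4: 4 bumps 5 from row 1; 5 starts row 2. P = [[4], [5]].
Insert 3: 3 bumps 4 from row 1; 4 bumps 5 from row 2; 5 starts row 3. P = [[3], [4], [5]].
Insert 2: 2 bumps 3 from row 1; 3 bumps 4 from row 2; 4 bumps 5 from row 3; 5 starts row 4. P = [[2], [3], [4], [5]].
Insert 1: 1 bumps 2 from row 1; 2 bumps 3 from row 2; 3 bumps 4 from row 3; 4 bumps 5 from row 4; 5 starts row 5. P = [[1], [2], [3], [4], [5]].

So P = [[1], [2], [3], [4], [5]], Q = [[1], [2], [3], [4], [5]].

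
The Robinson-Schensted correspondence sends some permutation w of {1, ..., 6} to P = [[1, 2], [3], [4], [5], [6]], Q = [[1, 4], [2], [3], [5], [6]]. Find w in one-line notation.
Reverse RSK: for i = n, n-1, ..., 1, locate i in Q, remove the corresponding corner cell from P, and reverse-bump its entry up through P; the value ejected from row 1 is w(i).

So w = 6 5 1 4 3 2.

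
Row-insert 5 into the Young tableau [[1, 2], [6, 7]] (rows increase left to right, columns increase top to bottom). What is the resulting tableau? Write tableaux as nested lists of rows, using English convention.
5 is larger than every entry of row 1, so it is appended to row 1. The new tableau is [[1, 2, 5], [6, 7]].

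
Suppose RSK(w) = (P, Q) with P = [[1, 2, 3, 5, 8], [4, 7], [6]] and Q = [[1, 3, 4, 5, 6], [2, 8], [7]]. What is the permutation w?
Reverse RSK: for i = n, n-1, ..., 1, locate i in Q, remove the corresponding corner cell from P, and reverse-bump its entry up through P; the value ejected from row 1 is w(i).

So w = 6 1 2 4 7 8 3 5.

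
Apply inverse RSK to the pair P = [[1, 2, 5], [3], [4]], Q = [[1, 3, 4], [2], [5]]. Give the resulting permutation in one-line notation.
Reverse the RSK construction: for i from n down to 1, find the cell of Q containing i, remove the entry at that cell from P, and reverse-bump it up through P; the value ejected from row 1 is w(i).

Step i=5: Q has 5 at row 3, column 1; remove 4 from row 3 of P and reverse-bump: 4 enters row 2 and ejects 3; 3 enters row 1 and ejects 2. So w(5) = 2. P is now [[1, 3, 5], [4]].
Step i=4: Q has 4 at row 1, column 3; remove that cell from P, ejecting 5. So w(4) = 5. P is now [[1, 3], [4]].
Step i=3: Q has 3 at row 1, column 2; remove that cell from P, ejecting 3. So w(3) = 3. P is now [[1], [4]].
Step i=2: Q has 2 at row 2, column 1; remove 4 from row 2 of P and reverse-bump: 4 enters row 1 and ejects 1. So w(2) = 1. P is now [[4]].
Step i=1: Q has 1 at row 1, column 1; remove that cell from P, ejecting 4. So w(1) = 4. P is now [].

So w = 4 1 3 5 2.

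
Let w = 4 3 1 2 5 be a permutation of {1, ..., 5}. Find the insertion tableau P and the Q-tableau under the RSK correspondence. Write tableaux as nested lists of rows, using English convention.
Insert each entry of the permutation into P by Schensted row insertion, recording in Q the position of each new cell.

Insert 4: appended to row 1. P = [[4]].
Insert 3: 3 bumps 4 from row 1; 4 starts row 2. P = [[3], [4]].
Insert 1: 1 bumps 3 from row 1; 3 bumps 4 from row 2; 4 starts row 3. P = [[1], [3], [4]].
Insert 2: appended to row 1. P = [[1, 2], [3], [4]].
Insert 5: appended to row 1. P = [[1, 2, 5], [3], [4]].

So P = [[1, 2, 5], [3], [4]], Q = [[1, 4, 5], [2], [3]].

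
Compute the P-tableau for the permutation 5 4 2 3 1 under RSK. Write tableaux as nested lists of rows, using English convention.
Insert 5: appended to row 1. P = [[5]].
Insert 4: 4 bumps 5 from row 1; 5 starts row 2. P = [[4], [5]].
Insert 2: 2 bumps 4 from row 1; 4 bumps 5 from row 2; 5 starts row 3. P = [[2], [4], [5]].
Insert 3: appended to row 1. P = [[2, 3], [4], [5]].
Insert 1: 1 bumps 2 from row 1; 2 bumps 4 from row 2; 4 bumps 5 from row 3; 5 starts row 4. P = [[1, 3], [2], [4], [5]].

So P = [[1, 3], [2], [4], [5]].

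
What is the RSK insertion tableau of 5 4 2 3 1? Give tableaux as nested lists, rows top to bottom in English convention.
Insert 5: appended to row 1. P = [[5]].
Insert 4: 4 bumps 5 from row 1; 5 starts row 2. P = [[4], [5]].
Insert 2: 2 bumps 4 from row 1; 4 bumps 5 from row 2; 5 starts row 3. P = [[2], [4], [5]].
Insert 3: appended to row 1. P = [[2, 3], [4], [5]].
Insert 1: 1 bumps 2 from row 1; 2 bumps 4 from row 2; 4 bumps 5 from row 3; 5 starts row 4. P = [[1, 3], [2], [4], [5]].

So P = [[1, 3], [2], [4], [5]].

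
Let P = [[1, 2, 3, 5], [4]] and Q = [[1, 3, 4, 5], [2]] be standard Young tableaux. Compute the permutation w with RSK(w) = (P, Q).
4 1 2 3 5

Reverse the RSK construction: for i from n down to 1, find the cell of Q containing i, remove the entry at that cell from P, and reverse-bump it up through P; the value ejected from row 1 is w(i).

Step i=5: Q has 5 at row 1, column 4; remove that cell from P, ejecting 5. So w(5) = 5. P is now [[1, 2, 3], [4]].
Step i=4: Q has 4 at row 1, column 3; remove that cell from P, ejecting 3. So w(4) = 3. P is now [[1, 2], [4]].
Step i=3: Q has 3 at row 1, column 2; remove that cell from P, ejecting 2. So w(3) = 2. P is now [[1], [4]].
Step i=2: Q has 2 at row 2, column 1; remove 4 from row 2 of P and reverse-bump: 4 enters row 1 and ejects 1. So w(2) = 1. P is now [[4]].
Step i=1: Q has 1 at row 1, column 1; remove that cell from P, ejecting 4. So w(1) = 4. P is now [].

So w = 4 1 2 3 5.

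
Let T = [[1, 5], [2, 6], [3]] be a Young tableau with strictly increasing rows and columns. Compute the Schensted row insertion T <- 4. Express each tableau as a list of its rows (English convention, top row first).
[[1, 4], [2, 5], [3, 6]]

In row 1, 4 replaces 5 (the leftmost entry greater than 4); 5 is bumped to row 2. In row 2, 5 replaces 6 (the leftmost entry greater than 5); 6 is bumped to row 3. 6 is appended to row 3. The new tableau is [[1, 4], [2, 5], [3, 6]].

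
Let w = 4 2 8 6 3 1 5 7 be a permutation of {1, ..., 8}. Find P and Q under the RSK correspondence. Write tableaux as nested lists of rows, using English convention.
Insert each entry of the permutation into P by Schensted row insertion, recording in Q the position of each new cell.

Insert 4: appended to row 1. P = [[4]], Q = [[1]].
Insert 2: 2 bumps 4 from row 1; 4 starts row 2. P = [[2], [4]], Q = [[1], [2]].
Insert 8: appended to row 1. P = [[2, 8], [4]], Q = [[1, 3], [2]].
Insert 6: 6 bumps 8 from row 1; 8 appends to row 2. P = [[2, 6], [4, 8]], Q = [[1, 3], [2, 4]].
Insert 3: 3 bumps 6 from row 1; 6 bumps 8 from row 2; 8 starts row 3. P = [[2, 3], [4, 6], [8]], Q = [[1, 3], [2, 4], [5]].
Insert 1: 1 bumps 2 from row 1; 2 bumps 4 from row 2; 4 bumps 8 from row 3; 8 starts row 4. P = [[1, 3], [2, 6], [4], [8]], Q = [[1, 3], [2, 4], [5], [6]].
Insert 5: appended to row 1. P = [[1, 3, 5], [2, 6], [4], [8]], Q = [[1, 3, 7], [2, 4], [5], [6]].
Insert 7: appended to row 1. P = [[1, 3, 5, 7], [2, 6], [4], [8]], Q = [[1, 3, 7, 8], [2, 4], [5], [6]].

So P = [[1, 3, 5, 7], [2, 6], [4], [8]], Q = [[1, 3, 7, 8], [2, 4], [5], [6]].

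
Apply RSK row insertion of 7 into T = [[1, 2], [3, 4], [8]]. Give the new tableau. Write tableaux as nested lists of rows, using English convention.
7 is larger than every entry of row 1, so it is appended to row 1. The new tableau is [[1, 2, 7], [3, 4], [8]].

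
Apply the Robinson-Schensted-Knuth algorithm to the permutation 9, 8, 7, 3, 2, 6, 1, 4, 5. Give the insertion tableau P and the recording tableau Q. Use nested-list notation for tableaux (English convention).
P = [[1, 4, 5], [2, 6], [3], [7], [8], [9]], Q = [[1, 6, 9], [2, 8], [3], [4], [5], [7]]

Insert each entry of the permutation into P by Schensted row insertion, recording in Q the position of each new cell.

After inserting 9: P = [[9]].
After inserting 8: P = [[8], [9]].
After inserting 7: P = [[7], [8], [9]].
After inserting 3: P = [[3], [7], [8], [9]].
After inserting 2: P = [[2], [3], [7], [8], [9]].
After inserting 6: P = [[2, 6], [3], [7], [8], [9]].
After inserting 1: P = [[1, 6], [2], [3], [7], [8], [9]].
After inserting 4: P = [[1, 4], [2, 6], [3], [7], [8], [9]].
After inserting 5: P = [[1, 4, 5], [2, 6], [3], [7], [8], [9]].

So P = [[1, 4, 5], [2, 6], [3], [7], [8], [9]], Q = [[1, 6, 9], [2, 8], [3], [4], [5], [7]].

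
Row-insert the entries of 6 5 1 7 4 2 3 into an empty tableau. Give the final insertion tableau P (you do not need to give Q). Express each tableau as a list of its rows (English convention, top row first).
Insert 6: appended to row 1. P = [[6]].
Insert 5: 5 bumps 6 from row 1; 6 starts row 2. P = [[5], [6]].
Insert 1: 1 bumps 5 from row 1; 5 bumps 6 from row 2; 6 starts row 3. P = [[1], [5], [6]].
Insert 7: appended to row 1. P = [[1, 7], [5], [6]].
Insert 4: 4 bumps 7 from row 1; 7 appends to row 2. P = [[1, 4], [5, 7], [6]].
Insert 2: 2 bumps 4 from row 1; 4 bumps 5 from row 2; 5 bumps 6 from row 3; 6 starts row 4. P = [[1, 2], [4, 7], [5], [6]].
Insert 3: appended to row 1. P = [[1, 2, 3], [4, 7], [5], [6]].

So P = [[1, 2, 3], [4, 7], [5], [6]].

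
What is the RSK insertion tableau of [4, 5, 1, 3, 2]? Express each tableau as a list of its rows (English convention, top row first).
After inserting 4: P = [[4]].
After inserting 5: P = [[4, 5]].
After inserting 1: P = [[1, 5], [4]].
After inserting 3: P = [[1, 3], [4, 5]].
After inserting 2: P = [[1, 2], [3, 5], [4]].

So P = [[1, 2], [3, 5], [4]].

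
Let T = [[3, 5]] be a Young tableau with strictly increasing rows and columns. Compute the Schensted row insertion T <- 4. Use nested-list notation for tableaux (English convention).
In row 1, 4 replaces 5 (the leftmost entry greater than 4); 5 is bumped to row 2. 5 starts a new row 2. The new tableau is [[3, 4], [5]].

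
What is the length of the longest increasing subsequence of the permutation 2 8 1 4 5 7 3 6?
4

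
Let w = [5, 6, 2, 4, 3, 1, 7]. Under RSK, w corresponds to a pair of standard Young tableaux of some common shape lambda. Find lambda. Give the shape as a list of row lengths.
[3, 2, 1, 1]

RSK row insertion gives P = [[1, 3, 7], [2, 6], [4], [5]], which has shape [3, 2, 1, 1].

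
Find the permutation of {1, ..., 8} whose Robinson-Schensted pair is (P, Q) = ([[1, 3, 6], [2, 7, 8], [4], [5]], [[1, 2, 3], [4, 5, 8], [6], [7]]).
Reverse the RSK construction: for i from n down to 1, find the cell of Q containing i, remove the entry at that cell from P, and reverse-bump it up through P; the value ejected from row 1 is w(i).

Step i=8: Q has 8 at row 2, column 3; remove 8 from row 2 of P and reverse-bump: 8 enters row 1 and ejects 6. So w(8) = 6. P is now [[1, 3, 8], [2, 7], [4], [5]].
Step i=7: Q has 7 at row 4, column 1; remove 5 from row 4 of P and reverse-bump: 5 enters row 3 and ejects 4; 4 enters row 2 and ejects 2; 2 enters row 1 and ejects 1. So w(7) = 1. P is now [[2, 3, 8], [4, 7], [5]].
Step i=6: Q has 6 at row 3, column 1; remove 5 from row 3 of P and reverse-bump: 5 enters row 2 and ejects 4; 4 enters row 1 and ejects 3. So w(6) = 3. P is now [[2, 4, 8], [5, 7]].
Step i=5: Q has 5 at row 2, column 2; remove 7 from row 2 of P and reverse-bump: 7 enters row 1 and ejects 4. So w(5) = 4. P is now [[2, 7, 8], [5]].
Step i=4: Q has 4 at row 2, column 1; remove 5 from row 2 of P and reverse-bump: 5 enters row 1 and ejects 2. So w(4) = 2. P is now [[5, 7, 8]].
Step i=3: Q has 3 at row 1, column 3; remove that cell from P, ejecting 8. So w(3) = 8. P is now [[5, 7]].
Step i=2: Q has 2 at row 1, column 2; remove that cell from P, ejecting 7. So w(2) = 7. P is now [[5]].
Step i=1: Q has 1 at row 1, column 1; remove that cell from P, ejecting 5. So w(1) = 5. P is now [].

So w = 5 7 8 2 4 3 1 6.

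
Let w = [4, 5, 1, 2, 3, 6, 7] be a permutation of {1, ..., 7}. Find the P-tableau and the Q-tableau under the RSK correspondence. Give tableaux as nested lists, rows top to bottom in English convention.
P = [[1, 2, 3, 6, 7], [4, 5]], Q = [[1, 2, 5, 6, 7], [3, 4]]

Insert each entry of the permutation into P by Schensted row insertion, recording in Q the position of each new cell.

Insert 4: appended to row 1. P = [[4]].
Insert 5: appended to row 1. P = [[4, 5]].
Insert 1: 1 bumps 4 from row 1; 4 starts row 2. P = [[1, 5], [4]].
Insert 2: 2 bumps 5 from row 1; 5 appends to row 2. P = [[1, 2], [4, 5]].
Insert 3: appended to row 1. P = [[1, 2, 3], [4, 5]].
Insert 6: appended to row 1. P = [[1, 2, 3, 6], [4, 5]].
Insert 7: appended to row 1. P = [[1, 2, 3, 6, 7], [4, 5]].

So P = [[1, 2, 3, 6, 7], [4, 5]], Q = [[1, 2, 5, 6, 7], [3, 4]].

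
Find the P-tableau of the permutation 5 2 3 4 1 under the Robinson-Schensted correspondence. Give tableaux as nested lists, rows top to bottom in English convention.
P = [[1, 3, 4], [2], [5]]

Insert 5: appended to row 1. P = [[5]].
Insert 2: 2 bumps 5 from row 1; 5 starts row 2. P = [[2], [5]].
Insert 3: appended to row 1. P = [[2, 3], [5]].
Insert 4: appended to row 1. P = [[2, 3, 4], [5]].
Insert 1: 1 bumps 2 from row 1; 2 bumps 5 from row 2; 5 starts row 3. P = [[1, 3, 4], [2], [5]].

So P = [[1, 3, 4], [2], [5]].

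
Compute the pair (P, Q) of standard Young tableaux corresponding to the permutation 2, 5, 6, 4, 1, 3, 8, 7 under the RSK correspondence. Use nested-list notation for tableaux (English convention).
P = [[1, 3, 6, 7], [2, 4, 8], [5]], Q = [[1, 2, 3, 7], [4, 6, 8], [5]]

Insert each entry of the permutation into P by Schensted row insertion, recording in Q the position of each new cell.

Insert 2: appended to row 1. P = [[2]].
Insert 5: appended to row 1. P = [[2, 5]].
Insert 6: appended to row 1. P = [[2, 5, 6]].
Insert 4: 4 bumps 5 from row 1; 5 starts row 2. P = [[2, 4, 6], [5]].
Insert 1: 1 bumps 2 from row 1; 2 bumps 5 from row 2; 5 starts row 3. P = [[1, 4, 6], [2], [5]].
Insert 3: 3 bumps 4 from row 1; 4 appends to row 2. P = [[1, 3, 6], [2, 4], [5]].
Insert 8: appended to row 1. P = [[1, 3, 6, 8], [2, 4], [5]].
Insert 7: 7 bumps 8 from row 1; 8 appends to row 2. P = [[1, 3, 6, 7], [2, 4, 8], [5]].

So P = [[1, 3, 6, 7], [2, 4, 8], [5]], Q = [[1, 2, 3, 7], [4, 6, 8], [5]].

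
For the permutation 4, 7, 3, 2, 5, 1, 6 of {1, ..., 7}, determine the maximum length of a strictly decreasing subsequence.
4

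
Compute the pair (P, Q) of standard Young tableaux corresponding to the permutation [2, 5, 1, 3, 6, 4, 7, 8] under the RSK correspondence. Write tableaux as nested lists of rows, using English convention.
Insert each entry of the permutation into P by Schensted row insertion, recording in Q the position of each new cell.

Insert 2: appended to row 1. P = [[2]].
Insert 5: appended to row 1. P = [[2, 5]].
Insert 1: 1 bumps 2 from row 1; 2 starts row 2. P = [[1, 5], [2]].
Insert 3: 3 bumps 5 from row 1; 5 appends to row 2. P = [[1, 3], [2, 5]].
Insert 6: appended to row 1. P = [[1, 3, 6], [2, 5]].
Insert 4: 4 bumps 6 from row 1; 6 appends to row 2. P = [[1, 3, 4], [2, 5, 6]].
Insert 7: appended to row 1. P = [[1, 3, 4, 7], [2, 5, 6]].
Insert 8: appended to row 1. P = [[1, 3, 4, 7, 8], [2, 5, 6]].

So P = [[1, 3, 4, 7, 8], [2, 5, 6]], Q = [[1, 2, 5, 7, 8], [3, 4, 6]].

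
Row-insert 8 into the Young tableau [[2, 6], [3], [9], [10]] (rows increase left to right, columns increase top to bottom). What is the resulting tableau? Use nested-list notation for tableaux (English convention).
8 is larger than every entry of row 1, so it is appended to row 1. The new tableau is [[2, 6, 8], [3], [9], [10]].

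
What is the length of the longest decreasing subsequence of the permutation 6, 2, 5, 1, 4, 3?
4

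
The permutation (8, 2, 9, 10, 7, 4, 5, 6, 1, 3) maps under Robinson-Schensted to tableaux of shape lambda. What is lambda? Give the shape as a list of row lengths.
Row-insert each entry into an empty tableau.

After inserting 8: P = [[8]].
After inserting 2: P = [[2], [8]].
After inserting 9: P = [[2, 9], [8]].
After inserting 10: P = [[2, 9, 10], [8]].
After inserting 7: P = [[2, 7, 10], [8, 9]].
After inserting 4: P = [[2, 4, 10], [7, 9], [8]].
After inserting 5: P = [[2, 4, 5], [7, 9, 10], [8]].
After inserting 6: P = [[2, 4, 5, 6], [7, 9, 10], [8]].
After inserting 1: P = [[1, 4, 5, 6], [2, 9, 10], [7], [8]].
After inserting 3: P = [[1, 3, 5, 6], [2, 4, 10], [7, 9], [8]].

The final insertion tableau P = [[1, 3, 5, 6], [2, 4, 10], [7, 9], [8]] has shape [4, 3, 2, 1].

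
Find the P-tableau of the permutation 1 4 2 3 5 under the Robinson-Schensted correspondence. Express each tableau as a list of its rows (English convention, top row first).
P = [[1, 2, 3, 5], [4]]

Insert 1: appended to row 1. P = [[1]].
Insert 4: appended to row 1. P = [[1, 4]].
Insert 2: 2 bumps 4 from row 1; 4 starts row 2. P = [[1, 2], [4]].
Insert 3: appended to row 1. P = [[1, 2, 3], [4]].
Insert 5: appended to row 1. P = [[1, 2, 3, 5], [4]].

So P = [[1, 2, 3, 5], [4]].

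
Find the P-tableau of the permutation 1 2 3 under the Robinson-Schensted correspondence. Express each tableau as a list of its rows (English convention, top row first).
After inserting 1: P = [[1]].
After inserting 2: P = [[1, 2]].
After inserting 3: P = [[1, 2, 3]].

So P = [[1, 2, 3]].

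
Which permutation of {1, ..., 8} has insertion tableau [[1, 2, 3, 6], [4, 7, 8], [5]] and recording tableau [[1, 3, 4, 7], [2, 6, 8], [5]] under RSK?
5 1 4 7 2 3 8 6

Reverse the RSK construction: for i from n down to 1, find the cell of Q containing i, remove the entry at that cell from P, and reverse-bump it up through P; the value ejected from row 1 is w(i).

Step i=8: Q has 8 at row 2, column 3; remove 8 from row 2 of P and reverse-bump: 8 enters row 1 and ejects 6. So w(8) = 6. P is now [[1, 2, 3, 8], [4, 7], [5]].
Step i=7: Q has 7 at row 1, column 4; remove that cell from P, ejecting 8. So w(7) = 8. P is now [[1, 2, 3], [4, 7], [5]].
Step i=6: Q has 6 at row 2, column 2; remove 7 from row 2 of P and reverse-bump: 7 enters row 1 and ejects 3. So w(6) = 3. P is now [[1, 2, 7], [4], [5]].
Step i=5: Q has 5 at row 3, column 1; remove 5 from row 3 of P and reverse-bump: 5 enters row 2 and ejects 4; 4 enters row 1 and ejects 2. So w(5) = 2. P is now [[1, 4, 7], [5]].
Step i=4: Q has 4 at row 1, column 3; remove that cell from P, ejecting 7. So w(4) = 7. P is now [[1, 4], [5]].
Step i=3: Q has 3 at row 1, column 2; remove that cell from P, ejecting 4. So w(3) = 4. P is now [[1], [5]].
Step i=2: Q has 2 at row 2, column 1; remove 5 from row 2 of P and reverse-bump: 5 enters row 1 and ejects 1. So w(2) = 1. P is now [[5]].
Step i=1: Q has 1 at row 1, column 1; remove that cell from P, ejecting 5. So w(1) = 5. P is now [].

So w = 5 1 4 7 2 3 8 6.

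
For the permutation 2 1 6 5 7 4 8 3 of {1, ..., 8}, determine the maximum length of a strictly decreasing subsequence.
4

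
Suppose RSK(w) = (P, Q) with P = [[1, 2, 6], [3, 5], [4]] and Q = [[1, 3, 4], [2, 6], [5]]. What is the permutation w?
Reverse the RSK construction: for i from n down to 1, find the cell of Q containing i, remove the entry at that cell from P, and reverse-bump it up through P; the value ejected from row 1 is w(i).

Step i=6: Q has 6 at row 2, column 2; remove 5 from row 2 of P and reverse-bump: 5 enters row 1 and ejects 2. So w(6) = 2. P is now [[1, 5, 6], [3], [4]].
Step i=5: Q has 5 at row 3, column 1; remove 4 from row 3 of P and reverse-bump: 4 enters row 2 and ejects 3; 3 enters row 1 and ejects 1. So w(5) = 1. P is now [[3, 5, 6], [4]].
Step i=4: Q has 4 at row 1, column 3; remove that cell from P, ejecting 6. So w(4) = 6. P is now [[3, 5], [4]].
Step i=3: Q has 3 at row 1, column 2; remove that cell from P, ejecting 5. So w(3) = 5. P is now [[3], [4]].
Step i=2: Q has 2 at row 2, column 1; remove 4 from row 2 of P and reverse-bump: 4 enters row 1 and ejects 3. So w(2) = 3. P is now [[4]].
Step i=1: Q has 1 at row 1, column 1; remove that cell from P, ejecting 4. So w(1) = 4. P is now [].

So w = 4 3 5 6 1 2.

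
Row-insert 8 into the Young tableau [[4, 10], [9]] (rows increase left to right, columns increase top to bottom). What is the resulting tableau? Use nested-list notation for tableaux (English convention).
In row 1, 8 replaces 10 (the leftmost entry greater than 8); 10 is bumped to row 2. 10 is appended to row 2. The new tableau is [[4, 8], [9, 10]].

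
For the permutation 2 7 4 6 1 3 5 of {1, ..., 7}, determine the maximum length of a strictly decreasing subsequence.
3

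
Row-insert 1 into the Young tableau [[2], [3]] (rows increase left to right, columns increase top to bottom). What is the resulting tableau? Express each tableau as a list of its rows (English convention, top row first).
[[1], [2], [3]]

In row 1, 1 replaces 2 (the leftmost entry greater than 1); 2 is bumped to row 2. In row 2, 2 replaces 3 (the leftmost entry greater than 2); 3 is bumped to row 3. 3 starts a new row 3. The new tableau is [[1], [2], [3]].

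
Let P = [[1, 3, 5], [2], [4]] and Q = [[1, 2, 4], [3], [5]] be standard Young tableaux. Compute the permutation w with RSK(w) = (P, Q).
2 4 3 5 1

Reverse the RSK construction: for i from n down to 1, find the cell of Q containing i, remove the entry at that cell from P, and reverse-bump it up through P; the value ejected from row 1 is w(i).

Step i=5: Q has 5 at row 3, column 1; remove 4 from row 3 of P and reverse-bump: 4 enters row 2 and ejects 2; 2 enters row 1 and ejects 1. So w(5) = 1. P is now [[2, 3, 5], [4]].
Step i=4: Q has 4 at row 1, column 3; remove that cell from P, ejecting 5. So w(4) = 5. P is now [[2, 3], [4]].
Step i=3: Q has 3 at row 2, column 1; remove 4 from row 2 of P and reverse-bump: 4 enters row 1 and ejects 3. So w(3) = 3. P is now [[2, 4]].
Step i=2: Q has 2 at row 1, column 2; remove that cell from P, ejecting 4. So w(2) = 4. P is now [[2]].
Step i=1: Q has 1 at row 1, column 1; remove that cell from P, ejecting 2. So w(1) = 2. P is now [].

So w = 2 4 3 5 1.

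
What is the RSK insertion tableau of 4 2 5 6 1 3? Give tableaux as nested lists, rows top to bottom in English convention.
Insert 4: appended to row 1. P = [[4]].
Insert 2: 2 bumps 4 from row 1; 4 starts row 2. P = [[2], [4]].
Insert 5: appended to row 1. P = [[2, 5], [4]].
Insert 6: appended to row 1. P = [[2, 5, 6], [4]].
Insert 1: 1 bumps 2 from row 1; 2 bumps 4 from row 2; 4 starts row 3. P = [[1, 5, 6], [2], [4]].
Insert 3: 3 bumps 5 from row 1; 5 appends to row 2. P = [[1, 3, 6], [2, 5], [4]].

So P = [[1, 3, 6], [2, 5], [4]].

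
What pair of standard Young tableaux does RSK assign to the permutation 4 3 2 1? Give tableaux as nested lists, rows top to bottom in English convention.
Insert each entry of the permutation into P by Schensted row insertion, recording in Q the position of each new cell.

Insert 4: appended to row 1. P = [[4]].
Insert 3: 3 bumps 4 from row 1; 4 starts row 2. P = [[3], [4]].
Insert 2: 2 bumps 3 from row 1; 3 bumps 4 from row 2; 4 starts row 3. P = [[2], [3], [4]].
Insert 1: 1 bumps 2 from row 1; 2 bumps 3 from row 2; 3 bumps 4 from row 3; 4 starts row 4. P = [[1], [2], [3], [4]].

So P = [[1], [2], [3], [4]], Q = [[1], [2], [3], [4]].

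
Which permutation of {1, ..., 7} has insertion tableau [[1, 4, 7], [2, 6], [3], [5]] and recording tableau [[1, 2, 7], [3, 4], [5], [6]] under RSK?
Reverse the RSK construction: for i from n down to 1, find the cell of Q containing i, remove the entry at that cell from P, and reverse-bump it up through P; the value ejected from row 1 is w(i).

Step i=7: Q has 7 at row 1, column 3; remove that cell from P, ejecting 7. So w(7) = 7. P is now [[1, 4], [2, 6], [3], [5]].
Step i=6: Q has 6 at row 4, column 1; remove 5 from row 4 of P and reverse-bump: 5 enters row 3 and ejects 3; 3 enters row 2 and ejects 2; 2 enters row 1 and ejects 1. So w(6) = 1. P is now [[2, 4], [3, 6], [5]].
Step i=5: Q has 5 at row 3, column 1; remove 5 from row 3 of P and reverse-bump: 5 enters row 2 and ejects 3; 3 enters row 1 and ejects 2. So w(5) = 2. P is now [[3, 4], [5, 6]].
Step i=4: Q has 4 at row 2, column 2; remove 6 from row 2 of P and reverse-bump: 6 enters row 1 and ejects 4. So w(4) = 4. P is now [[3, 6], [5]].
Step i=3: Q has 3 at row 2, column 1; remove 5 from row 2 of P and reverse-bump: 5 enters row 1 and ejects 3. So w(3) = 3. P is now [[5, 6]].
Step i=2: Q has 2 at row 1, column 2; remove that cell from P, ejecting 6. So w(2) = 6. P is now [[5]].
Step i=1: Q has 1 at row 1, column 1; remove that cell from P, ejecting 5. So w(1) = 5. P is now [].

So w = 5 6 3 4 2 1 7.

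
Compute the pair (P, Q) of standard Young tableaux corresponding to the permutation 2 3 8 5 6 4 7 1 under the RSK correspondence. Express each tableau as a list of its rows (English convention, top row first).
Insert each entry of the permutation into P by Schensted row insertion, recording in Q the position of each new cell.

Insert 2: appended to row 1. P = [[2]].
Insert 3: appended to row 1. P = [[2, 3]].
Insert 8: appended to row 1. P = [[2, 3, 8]].
Insert 5: 5 bumps 8 from row 1; 8 starts row 2. P = [[2, 3, 5], [8]].
Insert 6: appended to row 1. P = [[2, 3, 5, 6], [8]].
Insert 4: 4 bumps 5 from row 1; 5 bumps 8 from row 2; 8 starts row 3. P = [[2, 3, 4, 6], [5], [8]].
Insert 7: appended to row 1. P = [[2, 3, 4, 6, 7], [5], [8]].
Insert 1: 1 bumps 2 from row 1; 2 bumps 5 from row 2; 5 bumps 8 from row 3; 8 starts row 4. P = [[1, 3, 4, 6, 7], [2], [5], [8]].

So P = [[1, 3, 4, 6, 7], [2], [5], [8]], Q = [[1, 2, 3, 5, 7], [4], [6], [8]].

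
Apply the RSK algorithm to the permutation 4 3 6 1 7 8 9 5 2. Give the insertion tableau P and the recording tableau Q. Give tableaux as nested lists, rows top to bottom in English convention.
Insert each entry of the permutation into P by Schensted row insertion, recording in Q the position of each new cell.

Insert 4: appended to row 1. P = [[4]], Q = [[1]].
Insert 3: 3 bumps 4 from row 1; 4 starts row 2. P = [[3], [4]], Q = [[1], [2]].
Insert 6: appended to row 1. P = [[3, 6], [4]], Q = [[1, 3], [2]].
Insert 1: 1 bumps 3 from row 1; 3 bumps 4 from row 2; 4 starts row 3. P = [[1, 6], [3], [4]], Q = [[1, 3], [2], [4]].
Insert 7: appended to row 1. P = [[1, 6, 7], [3], [4]], Q = [[1, 3, 5], [2], [4]].
Insert 8: appended to row 1. P = [[1, 6, 7, 8], [3], [4]], Q = [[1, 3, 5, 6], [2], [4]].
Insert 9: appended to row 1. P = [[1, 6, 7, 8, 9], [3], [4]], Q = [[1, 3, 5, 6, 7], [2], [4]].
Insert 5: 5 bumps 6 from row 1; 6 appends to row 2. P = [[1, 5, 7, 8, 9], [3, 6], [4]], Q = [[1, 3, 5, 6, 7], [2, 8], [4]].
Insert 2: 2 bumps 5 from row 1; 5 bumps 6 from row 2; 6 appends to row 3. P = [[1, 2, 7, 8, 9], [3, 5], [4, 6]], Q = [[1, 3, 5, 6, 7], [2, 8], [4, 9]].

So P = [[1, 2, 7, 8, 9], [3, 5], [4, 6]], Q = [[1, 3, 5, 6, 7], [2, 8], [4, 9]].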